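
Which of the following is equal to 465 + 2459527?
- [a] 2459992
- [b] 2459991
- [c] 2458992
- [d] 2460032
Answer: a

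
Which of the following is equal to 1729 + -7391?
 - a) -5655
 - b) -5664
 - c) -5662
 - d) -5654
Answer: c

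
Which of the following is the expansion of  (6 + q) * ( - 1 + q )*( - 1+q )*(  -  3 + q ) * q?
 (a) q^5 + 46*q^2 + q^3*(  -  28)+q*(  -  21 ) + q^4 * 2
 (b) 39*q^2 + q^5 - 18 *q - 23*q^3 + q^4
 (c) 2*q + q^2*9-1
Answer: b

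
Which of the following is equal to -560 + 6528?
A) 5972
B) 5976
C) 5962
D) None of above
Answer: D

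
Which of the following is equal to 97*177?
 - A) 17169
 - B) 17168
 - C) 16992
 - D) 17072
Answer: A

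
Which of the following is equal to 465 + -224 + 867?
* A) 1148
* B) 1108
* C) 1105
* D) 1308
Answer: B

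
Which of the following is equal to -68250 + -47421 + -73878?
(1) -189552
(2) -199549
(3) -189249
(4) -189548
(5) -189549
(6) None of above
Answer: 5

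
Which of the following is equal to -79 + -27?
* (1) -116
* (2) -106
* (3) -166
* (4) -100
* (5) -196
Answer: 2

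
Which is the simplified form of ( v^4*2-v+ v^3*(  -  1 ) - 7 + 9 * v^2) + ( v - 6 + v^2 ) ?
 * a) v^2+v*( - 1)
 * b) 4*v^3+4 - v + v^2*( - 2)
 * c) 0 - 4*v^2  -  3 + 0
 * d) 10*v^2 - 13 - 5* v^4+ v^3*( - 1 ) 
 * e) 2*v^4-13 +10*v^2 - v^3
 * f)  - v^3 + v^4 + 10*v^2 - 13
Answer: e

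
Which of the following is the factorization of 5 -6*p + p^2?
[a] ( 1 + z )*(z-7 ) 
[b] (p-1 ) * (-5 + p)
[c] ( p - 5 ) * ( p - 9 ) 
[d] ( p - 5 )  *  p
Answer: b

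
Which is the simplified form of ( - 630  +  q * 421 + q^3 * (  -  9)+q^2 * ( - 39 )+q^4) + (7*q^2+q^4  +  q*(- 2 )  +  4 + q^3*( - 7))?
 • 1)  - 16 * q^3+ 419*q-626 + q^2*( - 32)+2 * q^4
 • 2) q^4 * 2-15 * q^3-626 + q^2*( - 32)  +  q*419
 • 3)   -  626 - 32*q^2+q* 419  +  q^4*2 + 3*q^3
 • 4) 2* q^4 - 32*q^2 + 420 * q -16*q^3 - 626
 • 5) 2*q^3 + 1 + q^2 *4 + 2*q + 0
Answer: 1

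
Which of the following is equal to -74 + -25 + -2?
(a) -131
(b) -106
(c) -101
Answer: c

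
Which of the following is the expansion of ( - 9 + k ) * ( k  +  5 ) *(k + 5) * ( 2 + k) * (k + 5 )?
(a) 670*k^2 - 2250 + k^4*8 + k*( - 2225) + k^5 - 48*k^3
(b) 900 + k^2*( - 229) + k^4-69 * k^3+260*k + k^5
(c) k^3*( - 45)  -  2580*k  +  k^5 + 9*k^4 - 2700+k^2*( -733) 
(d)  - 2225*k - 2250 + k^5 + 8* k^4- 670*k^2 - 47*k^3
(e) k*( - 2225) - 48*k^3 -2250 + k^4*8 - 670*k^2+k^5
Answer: e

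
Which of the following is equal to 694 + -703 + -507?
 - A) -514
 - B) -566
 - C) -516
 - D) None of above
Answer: C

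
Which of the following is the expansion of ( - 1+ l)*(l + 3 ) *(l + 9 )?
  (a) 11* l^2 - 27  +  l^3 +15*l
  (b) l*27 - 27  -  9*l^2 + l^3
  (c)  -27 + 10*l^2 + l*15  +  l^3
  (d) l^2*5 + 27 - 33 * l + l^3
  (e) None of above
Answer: a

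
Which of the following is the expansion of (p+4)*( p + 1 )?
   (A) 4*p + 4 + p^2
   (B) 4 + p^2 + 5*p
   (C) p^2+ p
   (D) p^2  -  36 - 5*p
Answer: B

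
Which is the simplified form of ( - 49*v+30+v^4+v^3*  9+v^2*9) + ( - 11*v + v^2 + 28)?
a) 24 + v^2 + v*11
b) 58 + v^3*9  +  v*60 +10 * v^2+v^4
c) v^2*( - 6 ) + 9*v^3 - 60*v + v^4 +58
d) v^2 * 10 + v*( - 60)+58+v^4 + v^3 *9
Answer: d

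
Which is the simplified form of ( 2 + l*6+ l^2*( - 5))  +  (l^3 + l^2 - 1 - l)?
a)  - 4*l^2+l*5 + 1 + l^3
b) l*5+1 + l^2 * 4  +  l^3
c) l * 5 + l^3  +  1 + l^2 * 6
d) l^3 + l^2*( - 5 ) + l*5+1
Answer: a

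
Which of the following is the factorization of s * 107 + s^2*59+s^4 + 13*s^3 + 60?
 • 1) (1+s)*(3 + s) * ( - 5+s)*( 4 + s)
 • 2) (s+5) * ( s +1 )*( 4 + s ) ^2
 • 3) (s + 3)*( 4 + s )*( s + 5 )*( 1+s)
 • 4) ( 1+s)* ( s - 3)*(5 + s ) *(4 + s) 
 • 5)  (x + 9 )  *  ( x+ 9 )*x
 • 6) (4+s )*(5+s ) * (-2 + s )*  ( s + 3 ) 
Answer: 3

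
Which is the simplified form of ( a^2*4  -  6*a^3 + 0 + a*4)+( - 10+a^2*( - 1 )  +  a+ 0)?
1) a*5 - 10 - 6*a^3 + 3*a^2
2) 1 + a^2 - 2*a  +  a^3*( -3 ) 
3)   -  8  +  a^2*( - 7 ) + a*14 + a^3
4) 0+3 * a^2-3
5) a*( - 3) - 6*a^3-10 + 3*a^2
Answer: 1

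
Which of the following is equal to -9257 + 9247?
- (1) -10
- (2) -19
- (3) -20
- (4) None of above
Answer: 1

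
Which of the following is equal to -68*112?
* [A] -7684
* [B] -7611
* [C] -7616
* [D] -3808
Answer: C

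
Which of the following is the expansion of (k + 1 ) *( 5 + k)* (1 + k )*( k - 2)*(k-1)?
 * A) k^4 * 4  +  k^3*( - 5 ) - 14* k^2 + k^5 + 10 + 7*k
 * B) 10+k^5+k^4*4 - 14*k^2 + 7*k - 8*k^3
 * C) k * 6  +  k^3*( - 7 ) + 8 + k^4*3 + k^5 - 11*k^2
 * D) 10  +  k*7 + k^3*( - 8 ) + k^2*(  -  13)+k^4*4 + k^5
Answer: B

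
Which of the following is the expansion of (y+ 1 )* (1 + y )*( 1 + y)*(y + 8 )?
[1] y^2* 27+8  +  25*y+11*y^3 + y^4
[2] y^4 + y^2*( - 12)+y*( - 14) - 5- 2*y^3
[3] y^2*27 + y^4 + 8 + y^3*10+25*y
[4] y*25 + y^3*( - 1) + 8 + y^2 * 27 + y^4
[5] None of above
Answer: 1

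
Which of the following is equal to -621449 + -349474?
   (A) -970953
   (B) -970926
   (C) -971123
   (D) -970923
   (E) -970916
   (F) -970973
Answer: D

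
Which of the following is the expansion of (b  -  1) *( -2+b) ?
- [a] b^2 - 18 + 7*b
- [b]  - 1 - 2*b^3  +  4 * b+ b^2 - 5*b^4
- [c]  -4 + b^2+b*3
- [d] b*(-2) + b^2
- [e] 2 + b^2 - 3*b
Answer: e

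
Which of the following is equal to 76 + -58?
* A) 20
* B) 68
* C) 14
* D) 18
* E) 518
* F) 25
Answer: D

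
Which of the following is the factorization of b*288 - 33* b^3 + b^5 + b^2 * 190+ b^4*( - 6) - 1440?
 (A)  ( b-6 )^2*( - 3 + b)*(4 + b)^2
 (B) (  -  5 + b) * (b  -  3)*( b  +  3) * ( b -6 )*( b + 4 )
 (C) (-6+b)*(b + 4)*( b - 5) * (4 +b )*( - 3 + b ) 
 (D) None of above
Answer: C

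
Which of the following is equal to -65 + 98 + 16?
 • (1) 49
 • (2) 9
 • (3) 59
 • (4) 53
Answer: 1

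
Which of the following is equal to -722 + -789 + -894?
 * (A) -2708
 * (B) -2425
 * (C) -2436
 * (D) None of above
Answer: D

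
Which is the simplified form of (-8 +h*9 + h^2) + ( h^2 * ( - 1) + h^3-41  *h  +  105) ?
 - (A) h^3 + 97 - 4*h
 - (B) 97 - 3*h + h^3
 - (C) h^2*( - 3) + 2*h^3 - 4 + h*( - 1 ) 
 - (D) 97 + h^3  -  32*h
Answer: D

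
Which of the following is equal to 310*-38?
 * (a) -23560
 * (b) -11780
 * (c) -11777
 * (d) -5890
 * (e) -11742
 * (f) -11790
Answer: b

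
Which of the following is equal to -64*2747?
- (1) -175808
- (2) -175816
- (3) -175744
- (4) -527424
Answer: 1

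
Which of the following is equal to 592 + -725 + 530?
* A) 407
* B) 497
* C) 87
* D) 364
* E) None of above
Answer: E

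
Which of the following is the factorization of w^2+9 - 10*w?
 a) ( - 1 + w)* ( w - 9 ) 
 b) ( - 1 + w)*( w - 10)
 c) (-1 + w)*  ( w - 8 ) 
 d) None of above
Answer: a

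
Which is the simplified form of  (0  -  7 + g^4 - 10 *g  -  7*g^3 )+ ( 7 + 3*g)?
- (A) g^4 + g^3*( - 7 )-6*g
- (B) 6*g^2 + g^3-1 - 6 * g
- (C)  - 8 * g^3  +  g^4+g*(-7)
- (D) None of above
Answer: D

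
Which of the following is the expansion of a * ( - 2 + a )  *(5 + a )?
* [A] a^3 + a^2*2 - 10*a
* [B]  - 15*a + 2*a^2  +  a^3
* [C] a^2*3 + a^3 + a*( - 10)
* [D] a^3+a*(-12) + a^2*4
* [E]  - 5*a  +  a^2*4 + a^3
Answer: C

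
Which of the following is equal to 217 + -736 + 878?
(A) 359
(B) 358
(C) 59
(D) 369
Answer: A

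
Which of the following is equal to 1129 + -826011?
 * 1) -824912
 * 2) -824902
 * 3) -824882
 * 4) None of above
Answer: 3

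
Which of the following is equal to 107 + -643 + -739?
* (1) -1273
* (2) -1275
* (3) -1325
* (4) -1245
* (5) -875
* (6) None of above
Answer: 2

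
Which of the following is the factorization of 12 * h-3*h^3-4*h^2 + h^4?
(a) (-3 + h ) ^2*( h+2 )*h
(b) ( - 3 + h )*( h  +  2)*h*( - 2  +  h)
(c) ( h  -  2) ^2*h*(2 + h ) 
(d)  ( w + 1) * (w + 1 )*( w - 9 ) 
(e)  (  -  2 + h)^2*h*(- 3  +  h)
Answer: b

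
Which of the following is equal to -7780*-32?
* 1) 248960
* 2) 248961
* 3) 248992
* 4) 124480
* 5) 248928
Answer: 1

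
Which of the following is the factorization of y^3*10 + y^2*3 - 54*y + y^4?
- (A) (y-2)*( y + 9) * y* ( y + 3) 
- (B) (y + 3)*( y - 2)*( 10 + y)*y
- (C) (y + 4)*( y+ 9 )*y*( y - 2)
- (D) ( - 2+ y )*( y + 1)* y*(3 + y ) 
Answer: A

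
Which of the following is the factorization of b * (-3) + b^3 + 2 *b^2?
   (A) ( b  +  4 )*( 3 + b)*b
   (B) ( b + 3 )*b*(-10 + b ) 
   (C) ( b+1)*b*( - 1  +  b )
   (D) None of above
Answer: D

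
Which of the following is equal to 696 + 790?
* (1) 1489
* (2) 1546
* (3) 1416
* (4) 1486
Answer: 4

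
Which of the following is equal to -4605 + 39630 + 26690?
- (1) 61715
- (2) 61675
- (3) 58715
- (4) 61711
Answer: 1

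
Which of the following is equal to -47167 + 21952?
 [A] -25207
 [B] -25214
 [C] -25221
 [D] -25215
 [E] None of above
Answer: D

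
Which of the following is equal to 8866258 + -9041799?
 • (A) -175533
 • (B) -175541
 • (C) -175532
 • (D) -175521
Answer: B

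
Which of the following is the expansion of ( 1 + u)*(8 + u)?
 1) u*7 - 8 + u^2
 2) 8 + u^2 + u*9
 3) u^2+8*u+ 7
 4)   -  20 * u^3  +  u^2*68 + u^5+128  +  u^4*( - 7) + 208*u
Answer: 2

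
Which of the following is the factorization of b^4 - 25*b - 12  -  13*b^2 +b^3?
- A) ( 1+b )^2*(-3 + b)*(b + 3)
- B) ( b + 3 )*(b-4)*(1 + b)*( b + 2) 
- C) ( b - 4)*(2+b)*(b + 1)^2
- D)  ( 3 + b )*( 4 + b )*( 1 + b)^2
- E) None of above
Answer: E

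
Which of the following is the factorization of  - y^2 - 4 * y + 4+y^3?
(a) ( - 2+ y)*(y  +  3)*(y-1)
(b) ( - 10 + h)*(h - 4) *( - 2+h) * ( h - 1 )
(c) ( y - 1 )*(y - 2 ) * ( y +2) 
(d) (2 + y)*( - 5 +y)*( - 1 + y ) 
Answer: c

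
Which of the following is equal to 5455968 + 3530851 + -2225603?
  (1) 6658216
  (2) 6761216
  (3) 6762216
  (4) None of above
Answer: 2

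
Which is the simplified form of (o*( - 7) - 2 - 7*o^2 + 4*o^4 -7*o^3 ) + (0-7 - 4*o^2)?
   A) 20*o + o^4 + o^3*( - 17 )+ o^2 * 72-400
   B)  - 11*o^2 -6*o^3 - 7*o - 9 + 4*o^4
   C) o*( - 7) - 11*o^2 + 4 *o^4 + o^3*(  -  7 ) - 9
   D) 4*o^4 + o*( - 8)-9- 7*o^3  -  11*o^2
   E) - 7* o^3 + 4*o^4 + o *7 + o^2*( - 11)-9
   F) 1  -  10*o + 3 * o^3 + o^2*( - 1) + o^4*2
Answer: C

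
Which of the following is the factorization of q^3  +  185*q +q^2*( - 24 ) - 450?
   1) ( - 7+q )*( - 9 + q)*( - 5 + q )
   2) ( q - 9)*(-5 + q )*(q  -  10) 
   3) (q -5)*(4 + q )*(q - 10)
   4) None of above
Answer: 2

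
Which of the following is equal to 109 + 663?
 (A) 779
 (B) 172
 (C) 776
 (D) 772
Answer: D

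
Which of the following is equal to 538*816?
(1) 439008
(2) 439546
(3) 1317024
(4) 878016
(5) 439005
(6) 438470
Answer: 1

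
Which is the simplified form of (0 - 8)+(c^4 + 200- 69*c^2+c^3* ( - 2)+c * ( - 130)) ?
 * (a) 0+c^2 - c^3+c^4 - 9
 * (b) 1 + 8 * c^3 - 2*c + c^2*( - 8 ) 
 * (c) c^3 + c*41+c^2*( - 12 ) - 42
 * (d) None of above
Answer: d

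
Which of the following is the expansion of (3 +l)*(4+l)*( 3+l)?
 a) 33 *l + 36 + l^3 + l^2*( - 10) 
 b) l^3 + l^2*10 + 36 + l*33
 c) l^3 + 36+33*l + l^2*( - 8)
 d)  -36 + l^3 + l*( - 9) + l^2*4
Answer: b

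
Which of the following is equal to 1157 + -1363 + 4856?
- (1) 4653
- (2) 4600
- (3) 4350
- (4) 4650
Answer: 4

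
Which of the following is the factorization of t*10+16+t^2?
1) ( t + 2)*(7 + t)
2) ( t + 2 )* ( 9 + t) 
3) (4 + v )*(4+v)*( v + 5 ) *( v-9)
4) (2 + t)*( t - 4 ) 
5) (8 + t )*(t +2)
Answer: 5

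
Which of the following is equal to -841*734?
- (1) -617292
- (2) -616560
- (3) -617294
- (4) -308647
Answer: 3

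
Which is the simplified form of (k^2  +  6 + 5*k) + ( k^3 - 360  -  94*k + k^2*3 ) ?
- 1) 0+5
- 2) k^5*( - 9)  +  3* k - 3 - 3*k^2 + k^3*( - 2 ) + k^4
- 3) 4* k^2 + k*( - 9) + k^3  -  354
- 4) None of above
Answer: 4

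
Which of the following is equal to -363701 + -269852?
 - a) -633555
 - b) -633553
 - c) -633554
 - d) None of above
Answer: b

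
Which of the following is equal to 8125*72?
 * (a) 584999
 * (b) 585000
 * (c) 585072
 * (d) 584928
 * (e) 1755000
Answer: b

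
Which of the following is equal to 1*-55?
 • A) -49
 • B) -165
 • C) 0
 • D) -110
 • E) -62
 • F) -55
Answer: F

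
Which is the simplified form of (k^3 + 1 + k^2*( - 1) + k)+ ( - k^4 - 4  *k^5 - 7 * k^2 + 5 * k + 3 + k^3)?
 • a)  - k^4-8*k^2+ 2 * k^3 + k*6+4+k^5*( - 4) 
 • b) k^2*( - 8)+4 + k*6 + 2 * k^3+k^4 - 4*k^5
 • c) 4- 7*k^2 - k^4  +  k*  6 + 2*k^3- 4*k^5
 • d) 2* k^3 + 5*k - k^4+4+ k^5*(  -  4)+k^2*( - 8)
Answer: a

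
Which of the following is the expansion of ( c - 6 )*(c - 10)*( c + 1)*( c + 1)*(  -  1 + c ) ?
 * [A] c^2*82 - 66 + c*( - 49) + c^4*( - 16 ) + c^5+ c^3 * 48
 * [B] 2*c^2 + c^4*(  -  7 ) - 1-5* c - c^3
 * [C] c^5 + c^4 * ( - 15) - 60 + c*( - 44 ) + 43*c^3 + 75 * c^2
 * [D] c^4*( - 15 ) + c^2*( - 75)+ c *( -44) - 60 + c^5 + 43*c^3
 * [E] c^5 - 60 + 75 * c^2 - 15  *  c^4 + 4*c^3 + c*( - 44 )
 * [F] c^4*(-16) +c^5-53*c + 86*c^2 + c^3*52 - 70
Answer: C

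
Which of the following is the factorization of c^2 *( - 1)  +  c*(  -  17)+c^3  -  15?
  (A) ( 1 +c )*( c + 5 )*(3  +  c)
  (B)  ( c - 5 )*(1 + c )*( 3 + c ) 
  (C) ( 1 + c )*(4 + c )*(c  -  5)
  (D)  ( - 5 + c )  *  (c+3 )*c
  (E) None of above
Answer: B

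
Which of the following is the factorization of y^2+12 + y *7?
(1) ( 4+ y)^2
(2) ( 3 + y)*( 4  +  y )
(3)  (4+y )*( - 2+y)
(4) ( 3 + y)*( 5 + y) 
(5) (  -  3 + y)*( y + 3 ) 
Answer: 2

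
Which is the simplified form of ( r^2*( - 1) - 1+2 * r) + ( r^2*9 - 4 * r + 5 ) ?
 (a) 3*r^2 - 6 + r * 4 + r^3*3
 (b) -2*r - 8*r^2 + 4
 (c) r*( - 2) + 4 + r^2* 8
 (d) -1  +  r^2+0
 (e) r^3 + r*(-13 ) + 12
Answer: c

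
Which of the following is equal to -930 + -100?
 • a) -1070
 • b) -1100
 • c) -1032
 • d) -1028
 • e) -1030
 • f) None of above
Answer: e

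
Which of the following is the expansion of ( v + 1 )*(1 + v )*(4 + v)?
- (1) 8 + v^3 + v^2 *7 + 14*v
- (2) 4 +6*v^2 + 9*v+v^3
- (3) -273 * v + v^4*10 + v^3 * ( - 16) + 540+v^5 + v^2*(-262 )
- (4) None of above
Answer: 2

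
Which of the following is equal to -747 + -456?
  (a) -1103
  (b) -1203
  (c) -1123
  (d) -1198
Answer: b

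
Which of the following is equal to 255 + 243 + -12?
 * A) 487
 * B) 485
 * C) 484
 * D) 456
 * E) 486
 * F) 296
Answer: E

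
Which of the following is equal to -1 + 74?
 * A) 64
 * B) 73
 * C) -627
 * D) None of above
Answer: B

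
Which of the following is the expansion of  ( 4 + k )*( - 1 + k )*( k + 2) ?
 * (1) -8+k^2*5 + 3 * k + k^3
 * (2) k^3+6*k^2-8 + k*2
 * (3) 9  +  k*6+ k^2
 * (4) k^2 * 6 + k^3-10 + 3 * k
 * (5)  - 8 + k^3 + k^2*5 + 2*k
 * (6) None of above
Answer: 5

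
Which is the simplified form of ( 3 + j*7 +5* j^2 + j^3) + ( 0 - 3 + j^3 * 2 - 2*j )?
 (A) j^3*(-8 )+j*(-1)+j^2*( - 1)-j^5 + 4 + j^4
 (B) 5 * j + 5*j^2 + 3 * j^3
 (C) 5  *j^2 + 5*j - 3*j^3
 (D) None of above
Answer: B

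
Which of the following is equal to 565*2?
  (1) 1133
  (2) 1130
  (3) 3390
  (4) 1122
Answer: 2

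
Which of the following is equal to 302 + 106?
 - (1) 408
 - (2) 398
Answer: 1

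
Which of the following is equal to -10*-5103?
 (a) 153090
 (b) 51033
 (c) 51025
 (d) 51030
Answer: d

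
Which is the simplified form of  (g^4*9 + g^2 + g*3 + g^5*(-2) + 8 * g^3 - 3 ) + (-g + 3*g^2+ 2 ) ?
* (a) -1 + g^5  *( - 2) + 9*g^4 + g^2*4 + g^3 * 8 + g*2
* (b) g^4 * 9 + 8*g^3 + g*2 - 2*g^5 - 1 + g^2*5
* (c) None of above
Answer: a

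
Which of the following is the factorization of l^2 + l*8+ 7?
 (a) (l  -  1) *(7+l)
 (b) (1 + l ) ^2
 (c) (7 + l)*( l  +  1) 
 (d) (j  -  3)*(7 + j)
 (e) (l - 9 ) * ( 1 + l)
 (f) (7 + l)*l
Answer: c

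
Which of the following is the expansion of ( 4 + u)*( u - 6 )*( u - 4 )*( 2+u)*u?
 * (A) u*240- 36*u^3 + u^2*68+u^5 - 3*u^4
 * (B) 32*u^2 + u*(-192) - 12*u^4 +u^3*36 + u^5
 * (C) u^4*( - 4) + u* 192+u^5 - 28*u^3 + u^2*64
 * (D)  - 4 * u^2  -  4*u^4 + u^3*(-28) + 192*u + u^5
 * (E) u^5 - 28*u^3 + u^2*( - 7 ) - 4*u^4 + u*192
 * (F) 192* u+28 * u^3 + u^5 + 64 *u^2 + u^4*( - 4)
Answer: C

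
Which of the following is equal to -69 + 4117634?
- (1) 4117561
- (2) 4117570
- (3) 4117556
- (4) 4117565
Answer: 4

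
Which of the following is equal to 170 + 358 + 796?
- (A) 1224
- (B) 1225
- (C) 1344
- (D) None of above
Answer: D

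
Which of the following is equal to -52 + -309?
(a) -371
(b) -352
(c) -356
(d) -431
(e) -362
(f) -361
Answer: f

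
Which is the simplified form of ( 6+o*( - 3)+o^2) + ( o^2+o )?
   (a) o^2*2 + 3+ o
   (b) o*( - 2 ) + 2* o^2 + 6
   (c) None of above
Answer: b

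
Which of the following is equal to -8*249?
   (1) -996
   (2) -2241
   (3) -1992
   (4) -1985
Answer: 3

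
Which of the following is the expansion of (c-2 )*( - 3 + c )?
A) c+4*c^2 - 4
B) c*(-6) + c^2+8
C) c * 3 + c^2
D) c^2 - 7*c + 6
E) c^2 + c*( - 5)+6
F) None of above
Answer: E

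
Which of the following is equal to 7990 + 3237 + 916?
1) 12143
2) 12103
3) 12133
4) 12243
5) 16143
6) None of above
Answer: 1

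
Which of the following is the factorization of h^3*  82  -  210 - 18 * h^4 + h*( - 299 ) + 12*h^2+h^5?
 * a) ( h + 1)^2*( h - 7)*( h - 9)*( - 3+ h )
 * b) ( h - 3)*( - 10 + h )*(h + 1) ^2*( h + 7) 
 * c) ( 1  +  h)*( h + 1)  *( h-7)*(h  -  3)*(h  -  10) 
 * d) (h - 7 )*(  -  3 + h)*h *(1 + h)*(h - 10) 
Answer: c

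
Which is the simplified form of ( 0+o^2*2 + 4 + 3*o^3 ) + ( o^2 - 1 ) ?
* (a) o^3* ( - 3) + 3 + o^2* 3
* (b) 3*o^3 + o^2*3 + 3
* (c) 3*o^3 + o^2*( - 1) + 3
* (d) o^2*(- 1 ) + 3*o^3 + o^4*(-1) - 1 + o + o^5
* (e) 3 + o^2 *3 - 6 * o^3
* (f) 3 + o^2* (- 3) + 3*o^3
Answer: b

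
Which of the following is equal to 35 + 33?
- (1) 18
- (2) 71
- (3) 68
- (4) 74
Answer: 3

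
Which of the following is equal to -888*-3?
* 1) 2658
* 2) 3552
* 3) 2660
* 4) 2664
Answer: 4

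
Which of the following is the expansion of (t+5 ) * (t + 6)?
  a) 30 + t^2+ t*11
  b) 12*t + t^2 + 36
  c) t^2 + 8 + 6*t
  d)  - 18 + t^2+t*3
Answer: a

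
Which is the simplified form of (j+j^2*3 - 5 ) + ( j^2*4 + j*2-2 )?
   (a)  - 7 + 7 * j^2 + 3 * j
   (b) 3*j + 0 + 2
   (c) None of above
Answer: a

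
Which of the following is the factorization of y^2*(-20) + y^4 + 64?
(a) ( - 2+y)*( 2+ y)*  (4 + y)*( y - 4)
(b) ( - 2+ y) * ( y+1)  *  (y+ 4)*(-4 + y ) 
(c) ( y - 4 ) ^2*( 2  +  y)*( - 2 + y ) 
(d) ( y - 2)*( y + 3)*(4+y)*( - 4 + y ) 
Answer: a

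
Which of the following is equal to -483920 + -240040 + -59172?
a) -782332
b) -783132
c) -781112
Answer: b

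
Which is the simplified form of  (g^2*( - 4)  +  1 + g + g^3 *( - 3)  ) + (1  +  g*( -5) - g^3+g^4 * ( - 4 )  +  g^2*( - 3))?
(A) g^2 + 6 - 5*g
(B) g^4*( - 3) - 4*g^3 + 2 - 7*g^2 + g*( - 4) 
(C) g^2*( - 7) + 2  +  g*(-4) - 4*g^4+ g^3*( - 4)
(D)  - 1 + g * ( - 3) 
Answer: C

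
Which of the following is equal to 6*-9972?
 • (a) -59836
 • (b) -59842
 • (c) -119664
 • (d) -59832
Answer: d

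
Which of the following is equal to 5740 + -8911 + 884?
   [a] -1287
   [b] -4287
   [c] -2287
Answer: c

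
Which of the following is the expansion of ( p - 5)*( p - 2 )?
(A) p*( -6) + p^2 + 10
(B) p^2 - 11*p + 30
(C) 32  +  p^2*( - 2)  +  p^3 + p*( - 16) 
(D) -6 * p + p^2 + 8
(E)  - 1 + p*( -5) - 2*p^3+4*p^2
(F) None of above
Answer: F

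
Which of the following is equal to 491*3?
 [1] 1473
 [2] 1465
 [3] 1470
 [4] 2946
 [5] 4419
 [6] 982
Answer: 1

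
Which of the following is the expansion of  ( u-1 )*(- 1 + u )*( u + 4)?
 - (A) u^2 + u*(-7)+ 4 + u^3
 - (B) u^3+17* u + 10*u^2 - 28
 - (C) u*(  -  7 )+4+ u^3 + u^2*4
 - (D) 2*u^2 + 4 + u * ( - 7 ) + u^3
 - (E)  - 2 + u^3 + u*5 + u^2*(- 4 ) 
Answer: D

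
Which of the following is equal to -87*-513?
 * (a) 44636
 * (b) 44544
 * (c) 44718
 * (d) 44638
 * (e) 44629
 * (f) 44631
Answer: f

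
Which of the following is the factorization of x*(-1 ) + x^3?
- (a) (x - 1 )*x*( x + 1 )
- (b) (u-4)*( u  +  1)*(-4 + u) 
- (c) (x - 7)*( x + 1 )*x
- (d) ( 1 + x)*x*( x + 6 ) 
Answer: a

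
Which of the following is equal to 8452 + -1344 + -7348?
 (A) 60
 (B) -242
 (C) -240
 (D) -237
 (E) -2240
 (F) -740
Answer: C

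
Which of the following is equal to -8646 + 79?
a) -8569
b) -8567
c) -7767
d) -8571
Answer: b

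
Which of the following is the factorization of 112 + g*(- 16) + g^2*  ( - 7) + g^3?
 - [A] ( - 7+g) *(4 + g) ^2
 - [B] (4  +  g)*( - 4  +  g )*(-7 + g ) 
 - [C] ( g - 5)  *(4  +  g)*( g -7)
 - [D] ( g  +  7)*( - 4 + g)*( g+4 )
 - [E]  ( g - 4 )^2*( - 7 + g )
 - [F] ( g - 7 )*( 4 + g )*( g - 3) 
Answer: B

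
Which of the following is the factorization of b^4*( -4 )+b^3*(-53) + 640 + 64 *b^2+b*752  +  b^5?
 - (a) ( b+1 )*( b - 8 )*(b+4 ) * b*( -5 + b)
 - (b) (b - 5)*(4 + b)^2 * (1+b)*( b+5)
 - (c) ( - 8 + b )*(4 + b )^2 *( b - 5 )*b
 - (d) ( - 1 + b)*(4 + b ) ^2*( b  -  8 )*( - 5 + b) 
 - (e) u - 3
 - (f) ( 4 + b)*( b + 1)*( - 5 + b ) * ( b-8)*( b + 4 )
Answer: f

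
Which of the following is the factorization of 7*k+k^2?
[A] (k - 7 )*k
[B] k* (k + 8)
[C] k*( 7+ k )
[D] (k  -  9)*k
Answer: C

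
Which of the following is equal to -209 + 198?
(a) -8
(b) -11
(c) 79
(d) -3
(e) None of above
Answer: b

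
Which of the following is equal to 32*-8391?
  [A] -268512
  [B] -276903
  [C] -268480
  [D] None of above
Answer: A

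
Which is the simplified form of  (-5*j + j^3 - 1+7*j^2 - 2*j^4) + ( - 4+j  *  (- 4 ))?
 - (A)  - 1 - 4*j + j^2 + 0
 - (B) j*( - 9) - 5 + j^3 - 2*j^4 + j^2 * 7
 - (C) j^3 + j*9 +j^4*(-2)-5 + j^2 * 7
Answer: B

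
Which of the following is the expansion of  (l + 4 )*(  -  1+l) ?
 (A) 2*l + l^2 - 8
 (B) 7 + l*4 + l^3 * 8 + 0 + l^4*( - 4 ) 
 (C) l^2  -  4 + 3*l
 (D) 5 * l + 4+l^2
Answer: C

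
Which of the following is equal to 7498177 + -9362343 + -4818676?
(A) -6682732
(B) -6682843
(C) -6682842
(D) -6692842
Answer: C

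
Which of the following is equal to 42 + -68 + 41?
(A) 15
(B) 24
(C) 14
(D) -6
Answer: A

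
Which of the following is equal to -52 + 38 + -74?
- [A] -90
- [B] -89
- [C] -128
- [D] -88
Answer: D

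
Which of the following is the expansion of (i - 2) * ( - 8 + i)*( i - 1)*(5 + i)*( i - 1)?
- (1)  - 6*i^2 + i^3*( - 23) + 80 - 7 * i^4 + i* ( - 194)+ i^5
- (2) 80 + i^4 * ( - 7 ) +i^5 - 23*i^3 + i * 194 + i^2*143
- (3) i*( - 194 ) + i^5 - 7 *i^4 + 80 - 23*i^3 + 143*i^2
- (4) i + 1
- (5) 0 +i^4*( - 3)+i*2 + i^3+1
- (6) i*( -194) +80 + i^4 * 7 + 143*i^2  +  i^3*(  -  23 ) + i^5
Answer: 3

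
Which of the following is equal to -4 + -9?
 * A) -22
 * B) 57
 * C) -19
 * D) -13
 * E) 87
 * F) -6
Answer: D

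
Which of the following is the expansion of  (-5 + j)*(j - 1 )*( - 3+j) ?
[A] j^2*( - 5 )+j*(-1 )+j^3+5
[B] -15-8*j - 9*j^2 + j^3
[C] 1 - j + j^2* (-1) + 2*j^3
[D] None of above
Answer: D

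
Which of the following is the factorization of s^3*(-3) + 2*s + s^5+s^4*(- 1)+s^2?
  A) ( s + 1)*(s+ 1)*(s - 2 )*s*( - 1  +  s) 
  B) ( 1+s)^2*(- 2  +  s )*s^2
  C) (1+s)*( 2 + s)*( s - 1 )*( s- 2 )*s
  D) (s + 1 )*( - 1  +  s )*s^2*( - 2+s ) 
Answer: A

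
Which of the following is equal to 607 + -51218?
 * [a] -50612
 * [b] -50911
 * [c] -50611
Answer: c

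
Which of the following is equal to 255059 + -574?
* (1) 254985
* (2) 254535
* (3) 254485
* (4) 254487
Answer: 3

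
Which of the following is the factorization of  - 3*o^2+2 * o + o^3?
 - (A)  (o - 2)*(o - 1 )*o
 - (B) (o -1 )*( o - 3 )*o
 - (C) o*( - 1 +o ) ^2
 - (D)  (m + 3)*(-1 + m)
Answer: A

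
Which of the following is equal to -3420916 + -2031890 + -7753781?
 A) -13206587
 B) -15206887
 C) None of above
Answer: A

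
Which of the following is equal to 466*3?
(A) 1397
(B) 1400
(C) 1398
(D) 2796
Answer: C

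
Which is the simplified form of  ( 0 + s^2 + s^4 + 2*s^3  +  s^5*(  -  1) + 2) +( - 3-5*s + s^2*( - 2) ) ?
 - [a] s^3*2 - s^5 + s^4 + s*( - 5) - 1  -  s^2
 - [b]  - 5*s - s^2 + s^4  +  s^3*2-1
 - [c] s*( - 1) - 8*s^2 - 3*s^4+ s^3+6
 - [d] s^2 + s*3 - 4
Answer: a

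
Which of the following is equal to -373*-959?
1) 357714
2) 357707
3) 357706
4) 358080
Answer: 2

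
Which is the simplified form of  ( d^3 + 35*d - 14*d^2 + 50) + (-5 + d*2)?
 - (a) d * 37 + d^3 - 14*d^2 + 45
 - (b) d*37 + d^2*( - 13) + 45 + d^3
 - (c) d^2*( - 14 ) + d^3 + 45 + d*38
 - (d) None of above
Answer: a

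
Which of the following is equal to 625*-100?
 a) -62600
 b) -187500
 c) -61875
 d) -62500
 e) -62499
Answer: d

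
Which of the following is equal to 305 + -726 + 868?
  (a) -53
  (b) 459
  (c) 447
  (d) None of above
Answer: c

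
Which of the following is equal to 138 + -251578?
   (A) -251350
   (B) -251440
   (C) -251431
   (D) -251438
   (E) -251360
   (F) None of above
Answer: B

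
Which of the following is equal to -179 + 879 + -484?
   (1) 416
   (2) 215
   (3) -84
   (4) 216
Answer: 4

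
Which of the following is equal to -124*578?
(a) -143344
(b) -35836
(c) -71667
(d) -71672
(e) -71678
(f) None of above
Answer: d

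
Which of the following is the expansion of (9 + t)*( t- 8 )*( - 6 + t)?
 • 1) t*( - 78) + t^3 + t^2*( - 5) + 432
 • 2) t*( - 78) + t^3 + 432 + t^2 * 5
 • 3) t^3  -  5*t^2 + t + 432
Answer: 1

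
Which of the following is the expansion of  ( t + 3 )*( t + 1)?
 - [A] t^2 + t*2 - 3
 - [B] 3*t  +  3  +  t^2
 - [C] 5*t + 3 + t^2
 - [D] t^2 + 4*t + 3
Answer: D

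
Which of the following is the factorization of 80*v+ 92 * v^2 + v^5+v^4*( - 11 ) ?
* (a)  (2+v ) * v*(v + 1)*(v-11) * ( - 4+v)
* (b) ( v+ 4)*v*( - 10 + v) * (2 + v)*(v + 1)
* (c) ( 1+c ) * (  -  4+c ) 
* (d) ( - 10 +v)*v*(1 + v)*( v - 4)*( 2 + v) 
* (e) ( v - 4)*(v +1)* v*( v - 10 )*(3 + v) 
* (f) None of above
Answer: d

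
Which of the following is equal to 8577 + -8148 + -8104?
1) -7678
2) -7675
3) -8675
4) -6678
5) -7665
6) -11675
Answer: 2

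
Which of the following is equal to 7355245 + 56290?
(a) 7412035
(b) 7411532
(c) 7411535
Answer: c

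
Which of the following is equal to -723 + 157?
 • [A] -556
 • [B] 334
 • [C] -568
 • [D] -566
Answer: D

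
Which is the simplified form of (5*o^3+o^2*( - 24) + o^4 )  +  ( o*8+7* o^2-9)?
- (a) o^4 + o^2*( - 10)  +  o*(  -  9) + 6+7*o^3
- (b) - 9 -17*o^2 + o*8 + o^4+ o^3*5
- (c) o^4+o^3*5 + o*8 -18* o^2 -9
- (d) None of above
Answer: b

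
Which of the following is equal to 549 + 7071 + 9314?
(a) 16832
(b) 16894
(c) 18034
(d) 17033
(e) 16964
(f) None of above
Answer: f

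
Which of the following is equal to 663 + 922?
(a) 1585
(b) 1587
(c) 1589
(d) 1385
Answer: a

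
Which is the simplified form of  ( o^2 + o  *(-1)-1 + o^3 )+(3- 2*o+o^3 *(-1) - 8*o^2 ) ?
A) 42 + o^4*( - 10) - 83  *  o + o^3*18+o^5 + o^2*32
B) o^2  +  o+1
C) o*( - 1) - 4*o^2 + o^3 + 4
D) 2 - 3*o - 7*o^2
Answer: D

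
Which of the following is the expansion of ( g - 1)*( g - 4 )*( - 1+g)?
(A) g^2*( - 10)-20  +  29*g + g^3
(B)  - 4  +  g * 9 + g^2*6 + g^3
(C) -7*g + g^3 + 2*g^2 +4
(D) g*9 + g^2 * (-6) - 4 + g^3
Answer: D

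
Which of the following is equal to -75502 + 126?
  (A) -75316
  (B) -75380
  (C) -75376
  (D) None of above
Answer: C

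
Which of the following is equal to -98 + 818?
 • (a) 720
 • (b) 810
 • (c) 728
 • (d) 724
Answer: a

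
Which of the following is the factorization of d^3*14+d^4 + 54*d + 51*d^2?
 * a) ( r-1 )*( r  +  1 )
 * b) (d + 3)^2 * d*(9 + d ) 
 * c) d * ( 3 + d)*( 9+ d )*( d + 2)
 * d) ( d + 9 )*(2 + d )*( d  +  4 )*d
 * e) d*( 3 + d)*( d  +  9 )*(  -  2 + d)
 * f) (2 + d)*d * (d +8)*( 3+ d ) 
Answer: c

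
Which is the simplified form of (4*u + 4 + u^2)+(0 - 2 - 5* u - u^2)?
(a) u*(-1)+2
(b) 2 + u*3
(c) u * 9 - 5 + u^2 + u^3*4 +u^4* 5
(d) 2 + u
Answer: a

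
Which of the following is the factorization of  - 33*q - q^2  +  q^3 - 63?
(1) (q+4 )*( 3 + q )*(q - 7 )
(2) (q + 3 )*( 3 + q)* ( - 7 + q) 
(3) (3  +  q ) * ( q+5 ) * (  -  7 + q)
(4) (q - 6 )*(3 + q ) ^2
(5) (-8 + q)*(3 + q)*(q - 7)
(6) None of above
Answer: 2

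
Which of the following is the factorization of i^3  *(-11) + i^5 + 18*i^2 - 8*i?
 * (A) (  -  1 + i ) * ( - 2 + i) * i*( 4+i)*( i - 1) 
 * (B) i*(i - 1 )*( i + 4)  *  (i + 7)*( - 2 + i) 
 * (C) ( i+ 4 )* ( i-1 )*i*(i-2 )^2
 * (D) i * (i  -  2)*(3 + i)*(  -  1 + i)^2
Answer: A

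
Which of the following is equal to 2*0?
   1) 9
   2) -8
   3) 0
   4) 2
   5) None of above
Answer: 3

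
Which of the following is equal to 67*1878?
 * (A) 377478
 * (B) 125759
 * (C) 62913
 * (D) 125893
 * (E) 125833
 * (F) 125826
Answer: F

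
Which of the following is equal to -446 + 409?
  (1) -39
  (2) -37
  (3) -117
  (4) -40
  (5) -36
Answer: 2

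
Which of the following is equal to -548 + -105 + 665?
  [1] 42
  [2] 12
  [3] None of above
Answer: 2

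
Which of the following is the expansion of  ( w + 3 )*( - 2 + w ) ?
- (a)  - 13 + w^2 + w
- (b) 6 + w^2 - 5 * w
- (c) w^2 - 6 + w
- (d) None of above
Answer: c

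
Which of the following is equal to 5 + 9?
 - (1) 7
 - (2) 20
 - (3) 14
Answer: 3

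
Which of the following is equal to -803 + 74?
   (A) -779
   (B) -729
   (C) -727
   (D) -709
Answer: B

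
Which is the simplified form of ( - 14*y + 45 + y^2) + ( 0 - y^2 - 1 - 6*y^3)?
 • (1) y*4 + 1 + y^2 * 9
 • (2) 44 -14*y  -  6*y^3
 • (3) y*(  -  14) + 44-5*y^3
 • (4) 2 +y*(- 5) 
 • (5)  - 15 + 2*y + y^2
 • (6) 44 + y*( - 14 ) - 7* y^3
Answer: 2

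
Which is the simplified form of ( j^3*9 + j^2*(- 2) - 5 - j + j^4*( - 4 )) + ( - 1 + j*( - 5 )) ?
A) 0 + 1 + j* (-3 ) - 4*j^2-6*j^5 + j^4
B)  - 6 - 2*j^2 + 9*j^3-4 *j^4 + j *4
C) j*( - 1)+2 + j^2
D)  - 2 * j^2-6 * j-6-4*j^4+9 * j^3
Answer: D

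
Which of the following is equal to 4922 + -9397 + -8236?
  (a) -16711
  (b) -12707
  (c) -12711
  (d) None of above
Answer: c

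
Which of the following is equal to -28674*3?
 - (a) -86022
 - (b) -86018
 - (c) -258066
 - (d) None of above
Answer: a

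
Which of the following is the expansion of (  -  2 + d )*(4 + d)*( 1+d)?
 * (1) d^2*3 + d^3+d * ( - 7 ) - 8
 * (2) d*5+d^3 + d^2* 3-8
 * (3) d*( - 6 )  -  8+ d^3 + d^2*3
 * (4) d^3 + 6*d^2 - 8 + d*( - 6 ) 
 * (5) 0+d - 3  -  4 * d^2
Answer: 3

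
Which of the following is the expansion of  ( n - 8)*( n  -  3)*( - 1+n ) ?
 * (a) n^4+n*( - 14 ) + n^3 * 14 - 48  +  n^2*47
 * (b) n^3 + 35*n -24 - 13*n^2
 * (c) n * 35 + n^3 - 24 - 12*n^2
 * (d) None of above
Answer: c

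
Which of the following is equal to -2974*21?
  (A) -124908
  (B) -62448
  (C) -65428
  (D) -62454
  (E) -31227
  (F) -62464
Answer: D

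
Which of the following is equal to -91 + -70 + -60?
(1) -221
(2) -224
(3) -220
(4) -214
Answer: 1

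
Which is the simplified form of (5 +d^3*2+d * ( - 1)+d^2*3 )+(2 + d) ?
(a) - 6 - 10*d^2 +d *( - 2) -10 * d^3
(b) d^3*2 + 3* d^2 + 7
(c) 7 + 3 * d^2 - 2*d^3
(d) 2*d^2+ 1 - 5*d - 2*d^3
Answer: b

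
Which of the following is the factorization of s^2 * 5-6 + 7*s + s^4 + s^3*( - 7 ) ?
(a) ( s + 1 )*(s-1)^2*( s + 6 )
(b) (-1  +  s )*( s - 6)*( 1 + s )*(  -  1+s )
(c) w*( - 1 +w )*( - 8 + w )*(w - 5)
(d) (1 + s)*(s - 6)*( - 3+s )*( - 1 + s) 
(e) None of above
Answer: b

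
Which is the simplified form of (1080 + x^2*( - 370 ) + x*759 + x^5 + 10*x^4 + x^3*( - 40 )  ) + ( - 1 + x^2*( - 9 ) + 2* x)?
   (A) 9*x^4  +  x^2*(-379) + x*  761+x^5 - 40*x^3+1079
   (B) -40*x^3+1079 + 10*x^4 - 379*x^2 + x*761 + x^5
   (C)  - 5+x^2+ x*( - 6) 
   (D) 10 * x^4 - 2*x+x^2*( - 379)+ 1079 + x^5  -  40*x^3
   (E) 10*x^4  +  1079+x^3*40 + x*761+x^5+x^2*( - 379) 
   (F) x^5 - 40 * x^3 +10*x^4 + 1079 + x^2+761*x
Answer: B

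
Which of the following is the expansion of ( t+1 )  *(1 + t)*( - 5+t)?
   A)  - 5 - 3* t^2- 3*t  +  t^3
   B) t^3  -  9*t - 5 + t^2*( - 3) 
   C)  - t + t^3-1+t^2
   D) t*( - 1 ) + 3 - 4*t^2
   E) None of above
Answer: B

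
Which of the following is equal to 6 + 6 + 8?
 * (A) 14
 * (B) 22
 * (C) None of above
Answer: C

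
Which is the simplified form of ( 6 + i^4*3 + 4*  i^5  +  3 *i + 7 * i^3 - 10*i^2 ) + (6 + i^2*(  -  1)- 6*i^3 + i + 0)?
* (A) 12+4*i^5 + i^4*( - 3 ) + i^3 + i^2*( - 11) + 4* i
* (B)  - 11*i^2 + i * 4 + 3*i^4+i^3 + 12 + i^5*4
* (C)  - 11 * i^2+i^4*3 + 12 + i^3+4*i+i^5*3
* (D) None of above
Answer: B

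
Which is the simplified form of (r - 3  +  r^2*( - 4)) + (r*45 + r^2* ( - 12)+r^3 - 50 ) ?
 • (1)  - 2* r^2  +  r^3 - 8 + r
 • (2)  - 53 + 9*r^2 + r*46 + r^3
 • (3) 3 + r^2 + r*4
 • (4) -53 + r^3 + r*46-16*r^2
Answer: 4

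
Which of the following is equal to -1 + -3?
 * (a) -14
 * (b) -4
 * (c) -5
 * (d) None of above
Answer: b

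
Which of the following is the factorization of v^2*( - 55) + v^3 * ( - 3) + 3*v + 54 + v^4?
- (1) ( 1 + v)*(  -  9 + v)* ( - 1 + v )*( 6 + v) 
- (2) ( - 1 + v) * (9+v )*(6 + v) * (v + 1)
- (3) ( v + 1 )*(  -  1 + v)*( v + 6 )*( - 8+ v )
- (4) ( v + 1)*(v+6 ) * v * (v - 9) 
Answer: 1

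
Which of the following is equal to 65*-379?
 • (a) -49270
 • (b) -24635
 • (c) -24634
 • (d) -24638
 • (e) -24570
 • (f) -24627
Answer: b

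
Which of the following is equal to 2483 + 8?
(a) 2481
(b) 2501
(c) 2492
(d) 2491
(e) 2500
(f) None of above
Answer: d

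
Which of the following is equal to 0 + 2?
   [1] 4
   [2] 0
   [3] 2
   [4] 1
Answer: 3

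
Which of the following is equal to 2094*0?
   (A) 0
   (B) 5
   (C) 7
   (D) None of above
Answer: A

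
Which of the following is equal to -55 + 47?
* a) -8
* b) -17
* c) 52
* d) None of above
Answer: a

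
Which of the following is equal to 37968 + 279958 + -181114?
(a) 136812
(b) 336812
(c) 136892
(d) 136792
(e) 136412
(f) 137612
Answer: a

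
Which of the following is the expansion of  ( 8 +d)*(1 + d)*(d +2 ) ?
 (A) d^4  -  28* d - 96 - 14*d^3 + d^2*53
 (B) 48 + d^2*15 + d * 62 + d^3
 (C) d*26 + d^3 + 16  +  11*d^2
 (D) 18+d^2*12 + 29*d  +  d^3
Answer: C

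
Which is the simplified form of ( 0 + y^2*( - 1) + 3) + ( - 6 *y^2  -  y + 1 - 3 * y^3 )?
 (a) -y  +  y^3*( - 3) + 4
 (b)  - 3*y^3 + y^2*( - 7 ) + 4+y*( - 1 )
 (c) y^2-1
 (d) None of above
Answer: b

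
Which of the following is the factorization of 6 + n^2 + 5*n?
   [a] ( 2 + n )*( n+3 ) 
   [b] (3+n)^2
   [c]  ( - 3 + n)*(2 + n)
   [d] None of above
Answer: a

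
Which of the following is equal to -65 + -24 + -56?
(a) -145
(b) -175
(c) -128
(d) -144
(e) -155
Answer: a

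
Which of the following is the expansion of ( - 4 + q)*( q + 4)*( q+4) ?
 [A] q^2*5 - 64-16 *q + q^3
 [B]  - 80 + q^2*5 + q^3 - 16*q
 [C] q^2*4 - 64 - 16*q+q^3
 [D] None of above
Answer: C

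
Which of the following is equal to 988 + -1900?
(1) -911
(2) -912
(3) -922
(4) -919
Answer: 2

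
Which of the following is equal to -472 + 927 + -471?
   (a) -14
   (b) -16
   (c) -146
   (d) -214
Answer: b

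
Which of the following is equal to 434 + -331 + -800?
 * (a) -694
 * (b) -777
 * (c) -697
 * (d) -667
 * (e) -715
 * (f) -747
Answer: c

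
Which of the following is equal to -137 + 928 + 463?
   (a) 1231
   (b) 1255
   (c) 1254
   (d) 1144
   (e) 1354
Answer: c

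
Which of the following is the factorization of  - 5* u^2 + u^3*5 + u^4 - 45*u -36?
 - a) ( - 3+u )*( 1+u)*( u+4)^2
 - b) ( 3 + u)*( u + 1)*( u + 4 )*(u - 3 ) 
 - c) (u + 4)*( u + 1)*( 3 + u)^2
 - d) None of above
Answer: b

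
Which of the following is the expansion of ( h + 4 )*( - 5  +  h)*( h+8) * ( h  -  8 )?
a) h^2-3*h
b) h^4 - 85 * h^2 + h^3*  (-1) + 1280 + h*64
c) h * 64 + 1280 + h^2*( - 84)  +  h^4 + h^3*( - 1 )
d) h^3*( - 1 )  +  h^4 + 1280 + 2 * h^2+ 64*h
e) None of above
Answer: c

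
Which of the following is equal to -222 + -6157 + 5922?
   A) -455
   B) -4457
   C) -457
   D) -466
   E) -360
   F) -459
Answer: C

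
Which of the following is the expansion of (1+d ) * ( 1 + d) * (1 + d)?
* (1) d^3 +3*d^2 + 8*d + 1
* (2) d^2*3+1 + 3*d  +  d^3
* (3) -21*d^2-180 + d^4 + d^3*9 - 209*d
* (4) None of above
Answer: 2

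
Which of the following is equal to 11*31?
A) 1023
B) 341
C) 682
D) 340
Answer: B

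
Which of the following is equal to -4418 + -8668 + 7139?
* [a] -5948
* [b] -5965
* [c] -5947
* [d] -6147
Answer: c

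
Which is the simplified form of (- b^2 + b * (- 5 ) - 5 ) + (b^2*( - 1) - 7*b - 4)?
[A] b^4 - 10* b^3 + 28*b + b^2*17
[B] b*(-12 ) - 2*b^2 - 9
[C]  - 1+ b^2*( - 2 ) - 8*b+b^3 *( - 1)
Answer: B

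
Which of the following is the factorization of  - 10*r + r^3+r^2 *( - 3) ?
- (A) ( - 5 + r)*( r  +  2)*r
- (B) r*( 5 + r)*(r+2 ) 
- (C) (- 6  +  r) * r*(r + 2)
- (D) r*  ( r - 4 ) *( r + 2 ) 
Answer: A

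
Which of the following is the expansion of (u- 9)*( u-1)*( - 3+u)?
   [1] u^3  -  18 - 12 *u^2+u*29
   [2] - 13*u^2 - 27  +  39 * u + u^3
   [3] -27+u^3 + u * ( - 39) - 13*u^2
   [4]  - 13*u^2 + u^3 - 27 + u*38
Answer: 2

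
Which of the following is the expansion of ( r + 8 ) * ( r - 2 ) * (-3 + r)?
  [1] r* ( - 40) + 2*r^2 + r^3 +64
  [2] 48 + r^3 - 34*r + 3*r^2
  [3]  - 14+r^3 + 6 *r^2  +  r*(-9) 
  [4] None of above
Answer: 2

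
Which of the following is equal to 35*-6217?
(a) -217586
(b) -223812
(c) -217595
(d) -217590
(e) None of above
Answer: c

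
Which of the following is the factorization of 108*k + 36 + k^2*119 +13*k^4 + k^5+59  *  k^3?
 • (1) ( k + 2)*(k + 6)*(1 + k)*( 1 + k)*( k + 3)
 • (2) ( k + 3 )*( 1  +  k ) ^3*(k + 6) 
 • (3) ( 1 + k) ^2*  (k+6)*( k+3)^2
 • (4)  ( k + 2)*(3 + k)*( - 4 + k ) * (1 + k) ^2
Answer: 1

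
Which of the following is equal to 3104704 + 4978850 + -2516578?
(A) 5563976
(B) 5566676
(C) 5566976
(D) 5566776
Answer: C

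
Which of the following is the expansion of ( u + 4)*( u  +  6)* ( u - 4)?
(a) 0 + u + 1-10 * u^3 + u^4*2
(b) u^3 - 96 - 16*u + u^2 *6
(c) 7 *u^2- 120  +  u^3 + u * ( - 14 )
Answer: b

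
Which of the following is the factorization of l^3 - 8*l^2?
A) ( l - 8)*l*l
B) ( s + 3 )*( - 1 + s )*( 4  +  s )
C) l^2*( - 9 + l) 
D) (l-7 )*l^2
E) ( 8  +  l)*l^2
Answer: A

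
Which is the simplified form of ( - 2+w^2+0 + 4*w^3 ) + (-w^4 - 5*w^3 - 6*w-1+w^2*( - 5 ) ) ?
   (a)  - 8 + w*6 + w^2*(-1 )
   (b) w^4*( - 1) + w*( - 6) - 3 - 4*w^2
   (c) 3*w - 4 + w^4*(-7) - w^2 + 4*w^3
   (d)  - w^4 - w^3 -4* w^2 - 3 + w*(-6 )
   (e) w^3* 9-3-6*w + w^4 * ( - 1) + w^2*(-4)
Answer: d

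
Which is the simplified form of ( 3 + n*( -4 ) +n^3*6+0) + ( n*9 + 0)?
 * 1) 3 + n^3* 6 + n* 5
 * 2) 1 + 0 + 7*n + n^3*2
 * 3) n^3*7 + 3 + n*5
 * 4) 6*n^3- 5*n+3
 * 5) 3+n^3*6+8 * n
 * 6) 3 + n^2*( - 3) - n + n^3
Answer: 1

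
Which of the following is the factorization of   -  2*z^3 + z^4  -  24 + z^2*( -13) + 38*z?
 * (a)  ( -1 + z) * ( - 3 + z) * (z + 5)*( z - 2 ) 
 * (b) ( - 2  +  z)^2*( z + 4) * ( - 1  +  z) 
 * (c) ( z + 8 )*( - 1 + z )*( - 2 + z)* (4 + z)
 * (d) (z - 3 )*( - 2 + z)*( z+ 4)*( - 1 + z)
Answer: d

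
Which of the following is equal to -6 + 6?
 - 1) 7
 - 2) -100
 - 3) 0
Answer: 3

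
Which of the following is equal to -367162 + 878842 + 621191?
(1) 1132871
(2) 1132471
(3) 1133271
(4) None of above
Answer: 1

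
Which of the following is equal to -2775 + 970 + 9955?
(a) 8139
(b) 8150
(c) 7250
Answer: b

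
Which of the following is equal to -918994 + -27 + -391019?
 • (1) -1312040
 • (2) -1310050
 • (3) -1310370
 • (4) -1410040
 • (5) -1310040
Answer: 5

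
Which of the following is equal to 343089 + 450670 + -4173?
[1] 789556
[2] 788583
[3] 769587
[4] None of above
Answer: 4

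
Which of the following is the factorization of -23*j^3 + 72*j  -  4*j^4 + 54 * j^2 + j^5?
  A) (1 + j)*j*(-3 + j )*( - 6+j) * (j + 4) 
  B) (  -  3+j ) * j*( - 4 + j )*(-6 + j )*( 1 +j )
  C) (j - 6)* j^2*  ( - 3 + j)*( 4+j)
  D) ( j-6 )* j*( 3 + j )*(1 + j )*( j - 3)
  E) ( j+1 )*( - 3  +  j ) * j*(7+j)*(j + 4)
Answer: A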